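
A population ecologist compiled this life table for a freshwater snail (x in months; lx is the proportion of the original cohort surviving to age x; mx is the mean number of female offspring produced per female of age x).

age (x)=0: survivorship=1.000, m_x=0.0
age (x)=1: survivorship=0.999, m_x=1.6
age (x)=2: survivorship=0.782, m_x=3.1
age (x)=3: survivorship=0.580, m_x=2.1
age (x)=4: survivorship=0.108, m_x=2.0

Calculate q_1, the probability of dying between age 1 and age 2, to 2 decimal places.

q_1 = (l_1 − l_2) / l_1 = (0.999 − 0.782) / 0.999
     = 0.217 / 0.999 = 0.217217… → 0.22

0.22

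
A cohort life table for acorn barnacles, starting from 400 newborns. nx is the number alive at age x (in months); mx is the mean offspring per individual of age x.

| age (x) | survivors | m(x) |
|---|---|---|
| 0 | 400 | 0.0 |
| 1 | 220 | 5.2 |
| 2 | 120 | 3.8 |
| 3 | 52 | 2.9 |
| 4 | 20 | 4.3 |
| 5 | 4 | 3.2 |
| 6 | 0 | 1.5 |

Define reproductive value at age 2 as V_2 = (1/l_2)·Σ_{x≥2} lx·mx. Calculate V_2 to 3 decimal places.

lx = nx/n0 = nx/400: 1, 0.55, 0.3, 0.13, 0.05, 0.01, 0
lx·mx for x ≥ 2: 1.14, 0.377, 0.215, 0.032, 0 → sum = 1.764
V_2 = 1.764 / l_2 = 1.764 / 0.3 = 5.88 → 5.880

5.880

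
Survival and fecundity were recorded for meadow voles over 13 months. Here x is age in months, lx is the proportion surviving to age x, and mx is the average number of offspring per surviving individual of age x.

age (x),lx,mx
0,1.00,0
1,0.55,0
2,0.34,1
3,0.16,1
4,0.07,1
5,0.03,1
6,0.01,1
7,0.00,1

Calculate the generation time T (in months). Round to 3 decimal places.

lx·mx: 0, 0, 0.34, 0.16, 0.07, 0.03, 0.01, 0 → R0 = 0.61
x·lx·mx: 0, 0, 0.68, 0.48, 0.28, 0.15, 0.06, 0 → Σ = 1.65
T = 1.65 / 0.61 = 2.704918… → 2.705

2.705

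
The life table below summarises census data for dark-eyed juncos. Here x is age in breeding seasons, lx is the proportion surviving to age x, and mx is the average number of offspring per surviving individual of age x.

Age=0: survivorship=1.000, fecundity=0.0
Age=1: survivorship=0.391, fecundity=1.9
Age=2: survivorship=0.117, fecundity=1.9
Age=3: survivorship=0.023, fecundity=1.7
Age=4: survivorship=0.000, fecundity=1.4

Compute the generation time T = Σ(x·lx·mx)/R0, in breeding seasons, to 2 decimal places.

lx·mx: 0, 0.7429, 0.2223, 0.0391, 0 → R0 = 1.0043
x·lx·mx: 0, 0.7429, 0.4446, 0.1173, 0 → Σ = 1.3048
T = 1.3048 / 1.0043 = 1.299213… → 1.30

1.30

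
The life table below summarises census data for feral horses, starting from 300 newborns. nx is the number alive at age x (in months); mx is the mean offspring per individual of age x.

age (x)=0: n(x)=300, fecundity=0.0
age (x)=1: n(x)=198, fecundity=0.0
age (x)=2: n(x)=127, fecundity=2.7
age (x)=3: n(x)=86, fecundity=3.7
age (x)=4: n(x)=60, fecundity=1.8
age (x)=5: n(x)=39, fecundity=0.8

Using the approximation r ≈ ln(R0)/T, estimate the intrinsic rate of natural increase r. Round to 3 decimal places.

0.352

lx = nx/n0 = nx/300: 1, 0.66, 0.42333…, 0.28667…, 0.2, 0.13
R0 = Σ lx·mx = 0 + 0 + 1.143… + 1.06067… + 0.36 + 0.104 = 2.667667…
Σ x·lx·mx = 7.428…; T = 7.428…/2.667667… = 2.78446…
r ≈ ln(R0)/T = ln(2.667667…)/2.78446… = 0.35239… → 0.352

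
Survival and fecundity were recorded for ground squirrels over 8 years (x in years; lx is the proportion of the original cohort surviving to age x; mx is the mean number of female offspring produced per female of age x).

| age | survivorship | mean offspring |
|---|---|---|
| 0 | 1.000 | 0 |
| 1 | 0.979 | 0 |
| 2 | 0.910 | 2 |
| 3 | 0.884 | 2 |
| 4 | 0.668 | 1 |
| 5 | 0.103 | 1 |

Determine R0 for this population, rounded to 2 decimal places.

lx·mx by age: 0, 0, 1.82, 1.768, 0.668, 0.103
R0 = Σ lx·mx = 4.359 → 4.36

4.36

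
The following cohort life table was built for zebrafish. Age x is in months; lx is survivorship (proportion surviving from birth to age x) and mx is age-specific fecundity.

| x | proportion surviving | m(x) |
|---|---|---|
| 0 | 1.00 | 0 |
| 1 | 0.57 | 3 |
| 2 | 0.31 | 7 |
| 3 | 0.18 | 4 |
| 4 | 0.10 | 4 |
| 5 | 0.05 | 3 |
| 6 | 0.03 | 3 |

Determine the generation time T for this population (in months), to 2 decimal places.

2.12

lx·mx: 0, 1.71, 2.17, 0.72, 0.4, 0.15, 0.09 → R0 = 5.24
x·lx·mx: 0, 1.71, 4.34, 2.16, 1.6, 0.75, 0.54 → Σ = 11.1
T = 11.1 / 5.24 = 2.118321… → 2.12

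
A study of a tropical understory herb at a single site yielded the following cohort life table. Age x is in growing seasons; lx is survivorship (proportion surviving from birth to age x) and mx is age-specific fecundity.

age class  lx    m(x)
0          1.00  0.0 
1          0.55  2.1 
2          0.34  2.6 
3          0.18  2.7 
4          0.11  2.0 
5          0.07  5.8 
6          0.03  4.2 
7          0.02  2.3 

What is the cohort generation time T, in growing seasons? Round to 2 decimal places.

2.52

lx·mx: 0, 1.155, 0.884, 0.486, 0.22, 0.406, 0.126, 0.046 → R0 = 3.323
x·lx·mx: 0, 1.155, 1.768, 1.458, 0.88, 2.03, 0.756, 0.322 → Σ = 8.369
T = 8.369 / 3.323 = 2.518507… → 2.52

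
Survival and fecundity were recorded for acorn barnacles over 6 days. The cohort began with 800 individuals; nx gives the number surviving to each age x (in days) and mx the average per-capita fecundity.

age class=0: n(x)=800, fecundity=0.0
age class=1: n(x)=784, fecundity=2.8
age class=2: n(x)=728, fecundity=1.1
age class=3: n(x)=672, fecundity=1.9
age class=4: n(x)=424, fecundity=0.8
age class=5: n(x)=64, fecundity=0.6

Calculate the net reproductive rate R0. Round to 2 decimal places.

lx = nx/n0 = nx/800: 1, 0.98, 0.91, 0.84, 0.53, 0.08
lx·mx by age: 0, 2.744, 1.001, 1.596, 0.424, 0.048
R0 = Σ lx·mx = 5.813 → 5.81

5.81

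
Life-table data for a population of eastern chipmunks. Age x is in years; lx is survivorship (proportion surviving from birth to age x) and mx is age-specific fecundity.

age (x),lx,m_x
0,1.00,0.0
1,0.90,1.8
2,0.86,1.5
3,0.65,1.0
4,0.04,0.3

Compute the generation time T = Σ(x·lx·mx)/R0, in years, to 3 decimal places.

1.735

lx·mx: 0, 1.62, 1.29, 0.65, 0.012 → R0 = 3.572
x·lx·mx: 0, 1.62, 2.58, 1.95, 0.048 → Σ = 6.198
T = 6.198 / 3.572 = 1.735162… → 1.735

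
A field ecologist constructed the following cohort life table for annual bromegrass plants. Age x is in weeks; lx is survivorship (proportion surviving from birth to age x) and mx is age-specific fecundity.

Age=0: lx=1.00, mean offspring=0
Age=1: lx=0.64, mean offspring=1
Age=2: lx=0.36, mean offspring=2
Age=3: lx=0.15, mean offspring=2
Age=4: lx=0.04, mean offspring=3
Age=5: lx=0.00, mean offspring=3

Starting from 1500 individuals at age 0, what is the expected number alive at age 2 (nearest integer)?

Expected survivors = N0 · l_2 = 1500 × 0.36 = 540 → 540

540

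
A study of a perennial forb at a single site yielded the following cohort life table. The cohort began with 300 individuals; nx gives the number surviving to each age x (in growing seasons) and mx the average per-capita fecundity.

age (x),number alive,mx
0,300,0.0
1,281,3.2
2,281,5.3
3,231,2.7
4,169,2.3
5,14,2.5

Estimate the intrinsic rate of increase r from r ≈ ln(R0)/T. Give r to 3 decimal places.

1.120

lx = nx/n0 = nx/300: 1, 0.93667…, 0.93667…, 0.77, 0.56333…, 0.04667…
R0 = Σ lx·mx = 0 + 2.99733… + 4.96433… + 2.079 + 1.29567… + 0.11667… = 11.453…
Σ x·lx·mx = 24.929…; T = 24.929…/11.453… = 2.17663…
r ≈ ln(R0)/T = ln(11.453…)/2.17663… = 1.12019… → 1.120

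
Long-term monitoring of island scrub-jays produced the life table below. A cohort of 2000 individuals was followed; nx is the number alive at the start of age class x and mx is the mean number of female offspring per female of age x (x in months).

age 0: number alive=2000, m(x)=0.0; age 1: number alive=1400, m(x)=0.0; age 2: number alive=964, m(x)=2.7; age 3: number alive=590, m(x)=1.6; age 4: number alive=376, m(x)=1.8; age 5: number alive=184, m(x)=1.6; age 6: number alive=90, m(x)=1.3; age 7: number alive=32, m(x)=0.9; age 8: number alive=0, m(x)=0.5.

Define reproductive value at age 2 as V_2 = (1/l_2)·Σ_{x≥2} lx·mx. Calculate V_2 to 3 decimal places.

4.838

lx = nx/n0 = nx/2000: 1, 0.7, 0.482, 0.295, 0.188, 0.092, 0.045, 0.016, 0
lx·mx for x ≥ 2: 1.3014, 0.472, 0.3384, 0.1472, 0.0585, 0.0144, 0 → sum = 2.3319
V_2 = 2.3319 / l_2 = 2.3319 / 0.482 = 4.837967… → 4.838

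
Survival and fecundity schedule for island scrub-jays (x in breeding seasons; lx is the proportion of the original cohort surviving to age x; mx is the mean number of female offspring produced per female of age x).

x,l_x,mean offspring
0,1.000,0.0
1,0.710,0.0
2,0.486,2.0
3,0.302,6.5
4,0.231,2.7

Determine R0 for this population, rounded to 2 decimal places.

3.56

lx·mx by age: 0, 0, 0.972, 1.963, 0.6237
R0 = Σ lx·mx = 3.5587 → 3.56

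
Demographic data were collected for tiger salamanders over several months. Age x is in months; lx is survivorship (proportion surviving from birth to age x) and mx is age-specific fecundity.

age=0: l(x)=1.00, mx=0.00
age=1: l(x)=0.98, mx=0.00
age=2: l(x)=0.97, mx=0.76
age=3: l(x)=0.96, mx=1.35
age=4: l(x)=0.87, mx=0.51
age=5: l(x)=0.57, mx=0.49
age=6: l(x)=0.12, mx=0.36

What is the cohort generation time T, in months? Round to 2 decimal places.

3.14

lx·mx: 0, 0, 0.7372, 1.296, 0.4437, 0.2793, 0.0432 → R0 = 2.7994
x·lx·mx: 0, 0, 1.4744, 3.888, 1.7748, 1.3965, 0.2592 → Σ = 8.7929
T = 8.7929 / 2.7994 = 3.140994… → 3.14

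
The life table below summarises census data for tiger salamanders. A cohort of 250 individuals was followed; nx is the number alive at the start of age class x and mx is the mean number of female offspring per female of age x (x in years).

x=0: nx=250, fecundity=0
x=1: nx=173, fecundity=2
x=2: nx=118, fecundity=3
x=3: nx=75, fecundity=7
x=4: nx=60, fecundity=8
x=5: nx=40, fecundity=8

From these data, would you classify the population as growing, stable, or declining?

growing

lx = nx/n0 = nx/250: 1, 0.692, 0.472, 0.3, 0.24, 0.16
R0 = Σ lx·mx = 0 + 1.384 + 1.416 + 2.1 + 1.92 + 1.28 = 8.1
R0 > 1, so the population is growing.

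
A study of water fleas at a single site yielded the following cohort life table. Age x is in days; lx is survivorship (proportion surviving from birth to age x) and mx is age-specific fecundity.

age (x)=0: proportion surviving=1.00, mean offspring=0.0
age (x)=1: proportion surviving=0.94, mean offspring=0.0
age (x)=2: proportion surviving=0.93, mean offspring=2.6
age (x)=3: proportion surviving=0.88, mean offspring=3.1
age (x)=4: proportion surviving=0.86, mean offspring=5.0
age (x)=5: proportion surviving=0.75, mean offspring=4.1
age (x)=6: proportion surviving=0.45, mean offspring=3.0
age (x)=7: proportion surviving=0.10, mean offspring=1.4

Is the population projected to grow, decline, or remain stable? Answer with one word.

R0 = Σ lx·mx = 0 + 0 + 2.418 + 2.728 + 4.3 + 3.075 + 1.35 + 0.14 = 14.011
R0 > 1, so the population is growing.

growing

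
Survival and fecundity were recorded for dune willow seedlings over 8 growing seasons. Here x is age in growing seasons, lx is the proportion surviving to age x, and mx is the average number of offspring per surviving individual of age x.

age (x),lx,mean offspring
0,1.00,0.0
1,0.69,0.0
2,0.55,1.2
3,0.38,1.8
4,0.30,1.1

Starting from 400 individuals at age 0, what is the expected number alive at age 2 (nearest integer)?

Expected survivors = N0 · l_2 = 400 × 0.55 = 220 → 220

220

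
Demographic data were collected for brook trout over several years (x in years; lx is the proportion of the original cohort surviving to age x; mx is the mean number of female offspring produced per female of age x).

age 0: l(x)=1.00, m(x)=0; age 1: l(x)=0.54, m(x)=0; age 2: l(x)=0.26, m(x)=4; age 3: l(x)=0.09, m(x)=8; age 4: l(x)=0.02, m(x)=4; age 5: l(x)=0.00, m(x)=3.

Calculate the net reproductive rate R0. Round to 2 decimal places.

1.84

lx·mx by age: 0, 0, 1.04, 0.72, 0.08, 0
R0 = Σ lx·mx = 1.84 → 1.84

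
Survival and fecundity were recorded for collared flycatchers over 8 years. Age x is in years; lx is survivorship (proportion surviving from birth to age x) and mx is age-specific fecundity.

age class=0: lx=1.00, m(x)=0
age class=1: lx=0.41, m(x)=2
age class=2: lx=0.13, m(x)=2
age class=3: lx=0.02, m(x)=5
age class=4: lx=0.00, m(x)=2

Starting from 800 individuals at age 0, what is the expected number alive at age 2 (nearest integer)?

Expected survivors = N0 · l_2 = 800 × 0.13 = 104 → 104

104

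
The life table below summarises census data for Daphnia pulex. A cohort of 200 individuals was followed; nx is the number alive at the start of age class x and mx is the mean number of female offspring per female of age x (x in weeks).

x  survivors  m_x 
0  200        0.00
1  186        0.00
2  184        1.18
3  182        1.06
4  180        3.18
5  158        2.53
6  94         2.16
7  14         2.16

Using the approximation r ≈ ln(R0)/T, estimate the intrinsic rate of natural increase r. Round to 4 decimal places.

lx = nx/n0 = nx/200: 1, 0.93, 0.92, 0.91, 0.9, 0.79, 0.47, 0.07
R0 = Σ lx·mx = 0 + 0 + 1.0856 + 0.9646 + 2.862 + 1.9987 + 1.0152 + 0.1512 = 8.0773
Σ x·lx·mx = 33.6561; T = 33.6561/8.0773 = 4.16675…
r ≈ ln(R0)/T = ln(8.0773)/4.16675… = 0.501364… → 0.5014

0.5014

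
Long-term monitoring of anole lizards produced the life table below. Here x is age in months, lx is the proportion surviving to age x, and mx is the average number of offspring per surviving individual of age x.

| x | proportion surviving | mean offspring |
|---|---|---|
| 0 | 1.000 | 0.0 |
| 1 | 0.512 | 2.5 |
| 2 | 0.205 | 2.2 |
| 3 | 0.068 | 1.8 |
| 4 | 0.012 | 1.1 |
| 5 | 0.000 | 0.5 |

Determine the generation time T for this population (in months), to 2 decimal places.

lx·mx: 0, 1.28, 0.451, 0.1224, 0.0132, 0 → R0 = 1.8666
x·lx·mx: 0, 1.28, 0.902, 0.3672, 0.0528, 0 → Σ = 2.602
T = 2.602 / 1.8666 = 1.393978… → 1.39

1.39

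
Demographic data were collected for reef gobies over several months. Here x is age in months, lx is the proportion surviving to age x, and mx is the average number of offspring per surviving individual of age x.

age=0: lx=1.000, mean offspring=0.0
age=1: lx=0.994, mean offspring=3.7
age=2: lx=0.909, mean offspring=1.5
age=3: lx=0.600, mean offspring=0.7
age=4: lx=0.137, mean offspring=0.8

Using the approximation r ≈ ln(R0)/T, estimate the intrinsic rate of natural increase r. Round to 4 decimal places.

R0 = Σ lx·mx = 0 + 3.6778 + 1.3635 + 0.42 + 0.1096 = 5.5709
Σ x·lx·mx = 8.1032; T = 8.1032/5.5709 = 1.45456…
r ≈ ln(R0)/T = ln(5.5709)/1.45456… = 1.18081… → 1.1808

1.1808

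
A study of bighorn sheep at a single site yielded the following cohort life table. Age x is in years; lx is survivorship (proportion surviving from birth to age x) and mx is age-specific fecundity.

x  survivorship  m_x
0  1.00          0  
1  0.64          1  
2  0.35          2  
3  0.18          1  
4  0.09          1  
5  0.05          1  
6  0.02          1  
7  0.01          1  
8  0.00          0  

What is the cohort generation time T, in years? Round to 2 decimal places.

2.00

lx·mx: 0, 0.64, 0.7, 0.18, 0.09, 0.05, 0.02, 0.01, 0 → R0 = 1.69
x·lx·mx: 0, 0.64, 1.4, 0.54, 0.36, 0.25, 0.12, 0.07, 0 → Σ = 3.38
T = 3.38 / 1.69 = 2 → 2.00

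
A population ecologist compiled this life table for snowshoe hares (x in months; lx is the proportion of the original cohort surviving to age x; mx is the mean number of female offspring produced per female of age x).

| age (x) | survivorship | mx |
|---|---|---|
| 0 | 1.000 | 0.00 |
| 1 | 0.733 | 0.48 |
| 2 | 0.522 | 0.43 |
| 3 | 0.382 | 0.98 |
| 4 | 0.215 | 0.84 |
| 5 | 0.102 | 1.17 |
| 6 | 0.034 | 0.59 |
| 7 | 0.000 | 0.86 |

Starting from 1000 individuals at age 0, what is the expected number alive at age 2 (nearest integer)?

Expected survivors = N0 · l_2 = 1000 × 0.522 = 522 → 522

522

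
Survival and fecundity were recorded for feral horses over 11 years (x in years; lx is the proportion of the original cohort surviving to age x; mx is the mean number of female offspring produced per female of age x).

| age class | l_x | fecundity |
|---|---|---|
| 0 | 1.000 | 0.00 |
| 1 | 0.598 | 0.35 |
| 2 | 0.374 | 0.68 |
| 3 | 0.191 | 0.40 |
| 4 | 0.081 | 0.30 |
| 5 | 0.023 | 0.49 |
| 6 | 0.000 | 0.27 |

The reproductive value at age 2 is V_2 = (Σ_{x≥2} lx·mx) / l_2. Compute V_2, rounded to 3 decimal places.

lx·mx for x ≥ 2: 0.25432, 0.0764, 0.0243, 0.01127, 0 → sum = 0.36629
V_2 = 0.36629 / l_2 = 0.36629 / 0.374 = 0.979385… → 0.979

0.979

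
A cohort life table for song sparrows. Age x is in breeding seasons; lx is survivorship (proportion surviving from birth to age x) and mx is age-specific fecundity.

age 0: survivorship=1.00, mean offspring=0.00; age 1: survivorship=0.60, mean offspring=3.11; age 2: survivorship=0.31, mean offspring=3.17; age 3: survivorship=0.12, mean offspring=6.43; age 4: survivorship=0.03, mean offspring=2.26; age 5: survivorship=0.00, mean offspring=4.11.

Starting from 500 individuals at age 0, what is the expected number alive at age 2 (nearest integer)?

155

Expected survivors = N0 · l_2 = 500 × 0.31 = 155 → 155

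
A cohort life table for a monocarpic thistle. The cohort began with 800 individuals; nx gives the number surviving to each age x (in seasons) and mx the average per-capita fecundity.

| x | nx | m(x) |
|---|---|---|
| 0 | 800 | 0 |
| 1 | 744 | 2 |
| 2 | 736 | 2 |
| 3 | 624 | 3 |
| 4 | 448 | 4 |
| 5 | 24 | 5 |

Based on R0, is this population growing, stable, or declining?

growing

lx = nx/n0 = nx/800: 1, 0.93, 0.92, 0.78, 0.56, 0.03
R0 = Σ lx·mx = 0 + 1.86 + 1.84 + 2.34 + 2.24 + 0.15 = 8.43
R0 > 1, so the population is growing.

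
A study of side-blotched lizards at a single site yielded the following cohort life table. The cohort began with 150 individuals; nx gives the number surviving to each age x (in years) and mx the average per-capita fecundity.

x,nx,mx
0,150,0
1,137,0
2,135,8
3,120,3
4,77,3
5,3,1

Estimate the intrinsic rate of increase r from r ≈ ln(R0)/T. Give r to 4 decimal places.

lx = nx/n0 = nx/150: 1, 0.91333…, 0.9, 0.8, 0.51333…, 0.02
R0 = Σ lx·mx = 0 + 0 + 7.2 + 2.4 + 1.54… + 0.02 = 11.16…
Σ x·lx·mx = 27.86…; T = 27.86…/11.16… = 2.49642…
r ≈ ln(R0)/T = ln(11.16…)/2.49642… = 0.96632… → 0.9663

0.9663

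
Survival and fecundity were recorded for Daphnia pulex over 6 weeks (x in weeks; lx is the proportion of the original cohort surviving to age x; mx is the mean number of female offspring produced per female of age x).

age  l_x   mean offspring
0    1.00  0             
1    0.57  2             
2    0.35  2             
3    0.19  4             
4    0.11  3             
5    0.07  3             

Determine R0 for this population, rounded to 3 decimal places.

lx·mx by age: 0, 1.14, 0.7, 0.76, 0.33, 0.21
R0 = Σ lx·mx = 3.14 → 3.140

3.140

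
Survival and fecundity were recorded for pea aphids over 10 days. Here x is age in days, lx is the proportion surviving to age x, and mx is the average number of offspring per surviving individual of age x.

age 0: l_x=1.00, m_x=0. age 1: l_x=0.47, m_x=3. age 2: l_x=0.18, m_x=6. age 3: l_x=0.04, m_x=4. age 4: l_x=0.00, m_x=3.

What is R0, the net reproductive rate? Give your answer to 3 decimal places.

2.650

lx·mx by age: 0, 1.41, 1.08, 0.16, 0
R0 = Σ lx·mx = 2.65 → 2.650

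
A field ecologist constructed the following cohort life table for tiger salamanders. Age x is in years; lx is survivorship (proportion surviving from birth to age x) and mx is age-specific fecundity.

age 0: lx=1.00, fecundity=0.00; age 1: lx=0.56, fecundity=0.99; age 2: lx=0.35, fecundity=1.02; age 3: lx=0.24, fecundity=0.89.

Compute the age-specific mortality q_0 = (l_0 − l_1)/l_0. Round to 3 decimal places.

0.440

q_0 = (l_0 − l_1) / l_0 = (1 − 0.56) / 1
     = 0.44 / 1 = 0.44 → 0.440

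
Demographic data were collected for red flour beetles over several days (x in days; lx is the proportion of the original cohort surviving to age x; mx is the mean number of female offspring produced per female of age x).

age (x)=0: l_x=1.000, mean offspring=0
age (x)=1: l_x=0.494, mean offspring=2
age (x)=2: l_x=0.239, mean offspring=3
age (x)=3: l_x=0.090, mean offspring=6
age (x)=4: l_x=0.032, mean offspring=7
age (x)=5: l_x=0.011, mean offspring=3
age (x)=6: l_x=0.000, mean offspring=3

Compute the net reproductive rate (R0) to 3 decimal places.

2.502

lx·mx by age: 0, 0.988, 0.717, 0.54, 0.224, 0.033, 0
R0 = Σ lx·mx = 2.502 → 2.502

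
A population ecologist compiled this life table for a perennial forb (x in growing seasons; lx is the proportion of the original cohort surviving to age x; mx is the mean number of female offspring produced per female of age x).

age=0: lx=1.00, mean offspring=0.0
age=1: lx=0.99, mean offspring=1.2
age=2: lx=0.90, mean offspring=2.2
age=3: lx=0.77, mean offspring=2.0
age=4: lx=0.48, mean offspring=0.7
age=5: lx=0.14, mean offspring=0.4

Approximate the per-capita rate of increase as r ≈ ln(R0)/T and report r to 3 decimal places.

0.729

R0 = Σ lx·mx = 0 + 1.188 + 1.98 + 1.54 + 0.336 + 0.056 = 5.1
Σ x·lx·mx = 11.392; T = 11.392/5.1 = 2.23373…
r ≈ ln(R0)/T = ln(5.1)/2.23373… = 0.72938… → 0.729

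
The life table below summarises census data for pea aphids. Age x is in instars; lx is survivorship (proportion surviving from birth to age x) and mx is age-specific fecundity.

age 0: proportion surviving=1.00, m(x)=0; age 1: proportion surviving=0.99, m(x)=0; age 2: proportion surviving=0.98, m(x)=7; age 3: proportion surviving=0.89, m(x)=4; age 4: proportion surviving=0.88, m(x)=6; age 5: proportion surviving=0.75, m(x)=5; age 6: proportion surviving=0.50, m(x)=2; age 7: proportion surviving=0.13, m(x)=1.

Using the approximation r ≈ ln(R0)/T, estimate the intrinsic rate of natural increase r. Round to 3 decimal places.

R0 = Σ lx·mx = 0 + 0 + 6.86 + 3.56 + 5.28 + 3.75 + 1 + 0.13 = 20.58
Σ x·lx·mx = 71.18; T = 71.18/20.58 = 3.4587…
r ≈ ln(R0)/T = ln(20.58)/3.4587… = 0.87441… → 0.874

0.874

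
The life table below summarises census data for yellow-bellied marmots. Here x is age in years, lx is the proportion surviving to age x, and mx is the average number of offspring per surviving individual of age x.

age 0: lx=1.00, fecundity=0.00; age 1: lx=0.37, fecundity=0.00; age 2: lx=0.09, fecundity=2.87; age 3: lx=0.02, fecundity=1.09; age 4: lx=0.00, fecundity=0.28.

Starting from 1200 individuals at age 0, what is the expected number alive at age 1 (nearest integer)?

Expected survivors = N0 · l_1 = 1200 × 0.37 = 444 → 444

444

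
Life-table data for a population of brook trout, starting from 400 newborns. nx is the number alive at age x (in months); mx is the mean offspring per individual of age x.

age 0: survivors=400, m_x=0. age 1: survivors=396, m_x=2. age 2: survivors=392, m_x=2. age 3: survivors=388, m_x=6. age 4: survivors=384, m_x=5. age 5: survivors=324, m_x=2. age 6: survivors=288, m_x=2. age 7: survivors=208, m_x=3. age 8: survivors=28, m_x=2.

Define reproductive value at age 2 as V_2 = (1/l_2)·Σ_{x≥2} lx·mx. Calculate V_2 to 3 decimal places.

lx = nx/n0 = nx/400: 1, 0.99, 0.98, 0.97, 0.96, 0.81, 0.72, 0.52, 0.07
lx·mx for x ≥ 2: 1.96, 5.82, 4.8, 1.62, 1.44, 1.56, 0.14 → sum = 17.34
V_2 = 17.34 / l_2 = 17.34 / 0.98 = 17.693878… → 17.694

17.694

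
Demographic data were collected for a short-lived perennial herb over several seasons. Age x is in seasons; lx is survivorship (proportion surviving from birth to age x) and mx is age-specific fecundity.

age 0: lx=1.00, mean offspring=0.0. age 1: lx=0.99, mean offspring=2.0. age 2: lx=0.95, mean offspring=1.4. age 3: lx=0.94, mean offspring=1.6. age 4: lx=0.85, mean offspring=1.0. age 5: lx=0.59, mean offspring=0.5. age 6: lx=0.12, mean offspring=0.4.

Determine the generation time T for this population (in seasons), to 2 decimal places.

2.38

lx·mx: 0, 1.98, 1.33, 1.504, 0.85, 0.295, 0.048 → R0 = 6.007
x·lx·mx: 0, 1.98, 2.66, 4.512, 3.4, 1.475, 0.288 → Σ = 14.315
T = 14.315 / 6.007 = 2.383053… → 2.38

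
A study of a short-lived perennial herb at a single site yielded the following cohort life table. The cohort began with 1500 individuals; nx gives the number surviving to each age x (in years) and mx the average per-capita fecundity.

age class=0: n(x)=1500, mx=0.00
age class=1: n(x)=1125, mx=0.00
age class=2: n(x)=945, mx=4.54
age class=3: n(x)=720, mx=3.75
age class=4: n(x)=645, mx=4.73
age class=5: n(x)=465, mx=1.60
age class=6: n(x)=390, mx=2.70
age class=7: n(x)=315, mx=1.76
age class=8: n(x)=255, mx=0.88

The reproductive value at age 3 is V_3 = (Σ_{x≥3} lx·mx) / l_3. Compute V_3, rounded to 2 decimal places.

lx = nx/n0 = nx/1500: 1, 0.75, 0.63, 0.48, 0.43, 0.31, 0.26, 0.21, 0.17
lx·mx for x ≥ 3: 1.8, 2.0339, 0.496, 0.702, 0.3696, 0.1496 → sum = 5.5511
V_3 = 5.5511 / l_3 = 5.5511 / 0.48 = 11.564792… → 11.56

11.56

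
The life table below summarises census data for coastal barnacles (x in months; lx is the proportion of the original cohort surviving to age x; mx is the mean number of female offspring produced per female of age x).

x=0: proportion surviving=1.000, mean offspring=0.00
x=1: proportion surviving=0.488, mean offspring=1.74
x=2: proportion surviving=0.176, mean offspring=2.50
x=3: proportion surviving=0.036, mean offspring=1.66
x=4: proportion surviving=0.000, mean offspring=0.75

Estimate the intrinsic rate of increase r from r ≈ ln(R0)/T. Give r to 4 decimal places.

0.2115

R0 = Σ lx·mx = 0 + 0.84912 + 0.44 + 0.05976 + 0 = 1.34888
Σ x·lx·mx = 1.9084; T = 1.9084/1.34888 = 1.4148…
r ≈ ln(R0)/T = ln(1.34888)/1.4148… = 0.211531… → 0.2115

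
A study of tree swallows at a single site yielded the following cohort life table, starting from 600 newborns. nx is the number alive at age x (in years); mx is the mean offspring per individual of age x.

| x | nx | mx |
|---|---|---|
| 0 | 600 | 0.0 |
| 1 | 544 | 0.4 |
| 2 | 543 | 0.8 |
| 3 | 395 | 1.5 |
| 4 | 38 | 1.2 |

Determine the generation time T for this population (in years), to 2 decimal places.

lx = nx/n0 = nx/600: 1, 0.90667…, 0.905, 0.65833…, 0.06333…
lx·mx: 0, 0.362667…, 0.724, 0.9875…, 0.076… → R0 = 2.150167…
x·lx·mx: 0, 0.362667…, 1.448, 2.9625…, 0.304… → Σ = 5.077167…
T = 5.077167… / 2.150167… = 2.36129… → 2.36

2.36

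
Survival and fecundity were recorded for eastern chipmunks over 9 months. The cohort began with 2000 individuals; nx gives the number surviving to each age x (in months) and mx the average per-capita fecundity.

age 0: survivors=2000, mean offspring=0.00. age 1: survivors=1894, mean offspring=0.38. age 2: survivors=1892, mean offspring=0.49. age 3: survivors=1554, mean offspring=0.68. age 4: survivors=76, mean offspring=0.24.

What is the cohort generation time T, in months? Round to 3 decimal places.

lx = nx/n0 = nx/2000: 1, 0.947, 0.946, 0.777, 0.038
lx·mx: 0, 0.35986, 0.46354, 0.52836, 0.00912 → R0 = 1.36088
x·lx·mx: 0, 0.35986, 0.92708, 1.58508, 0.03648 → Σ = 2.9085
T = 2.9085 / 1.36088 = 2.13722… → 2.137

2.137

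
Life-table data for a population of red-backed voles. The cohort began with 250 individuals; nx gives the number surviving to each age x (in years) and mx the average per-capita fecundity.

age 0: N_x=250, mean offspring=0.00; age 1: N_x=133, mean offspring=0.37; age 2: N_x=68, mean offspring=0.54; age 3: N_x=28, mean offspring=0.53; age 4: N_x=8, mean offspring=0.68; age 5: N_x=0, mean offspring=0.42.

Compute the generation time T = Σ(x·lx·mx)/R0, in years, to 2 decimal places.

1.78

lx = nx/n0 = nx/250: 1, 0.532, 0.272, 0.112, 0.032, 0
lx·mx: 0, 0.19684, 0.14688, 0.05936, 0.02176, 0 → R0 = 0.42484
x·lx·mx: 0, 0.19684, 0.29376, 0.17808, 0.08704, 0 → Σ = 0.75572
T = 0.75572 / 0.42484 = 1.778834… → 1.78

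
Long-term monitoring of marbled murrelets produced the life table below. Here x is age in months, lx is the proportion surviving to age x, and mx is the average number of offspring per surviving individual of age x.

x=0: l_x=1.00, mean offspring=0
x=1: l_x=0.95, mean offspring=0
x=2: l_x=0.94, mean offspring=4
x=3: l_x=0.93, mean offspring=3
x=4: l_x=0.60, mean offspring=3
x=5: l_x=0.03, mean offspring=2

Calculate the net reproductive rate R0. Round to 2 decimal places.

8.41

lx·mx by age: 0, 0, 3.76, 2.79, 1.8, 0.06
R0 = Σ lx·mx = 8.41 → 8.41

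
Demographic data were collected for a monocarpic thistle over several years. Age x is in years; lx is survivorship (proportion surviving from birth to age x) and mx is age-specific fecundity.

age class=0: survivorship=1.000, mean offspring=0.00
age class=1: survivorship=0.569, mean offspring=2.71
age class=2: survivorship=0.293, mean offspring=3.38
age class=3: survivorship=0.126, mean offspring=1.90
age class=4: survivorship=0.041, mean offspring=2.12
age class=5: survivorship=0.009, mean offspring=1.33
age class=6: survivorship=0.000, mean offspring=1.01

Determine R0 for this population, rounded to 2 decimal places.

lx·mx by age: 0, 1.54199, 0.99034, 0.2394, 0.08692, 0.01197, 0
R0 = Σ lx·mx = 2.87062 → 2.87

2.87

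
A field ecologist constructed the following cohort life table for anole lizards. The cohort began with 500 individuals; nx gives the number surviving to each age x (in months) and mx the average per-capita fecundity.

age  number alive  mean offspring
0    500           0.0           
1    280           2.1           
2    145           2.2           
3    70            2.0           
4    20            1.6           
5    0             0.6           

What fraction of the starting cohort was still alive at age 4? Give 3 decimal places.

0.040

l_4 = n_4/n_0 = 20/500 = 0.04 → 0.040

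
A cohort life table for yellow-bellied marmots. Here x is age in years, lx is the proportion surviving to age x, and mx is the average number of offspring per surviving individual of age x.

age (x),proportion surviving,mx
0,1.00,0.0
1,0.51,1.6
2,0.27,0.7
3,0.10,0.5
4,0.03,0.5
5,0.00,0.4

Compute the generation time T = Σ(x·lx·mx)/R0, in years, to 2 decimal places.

lx·mx: 0, 0.816, 0.189, 0.05, 0.015, 0 → R0 = 1.07
x·lx·mx: 0, 0.816, 0.378, 0.15, 0.06, 0 → Σ = 1.404
T = 1.404 / 1.07 = 1.31215… → 1.31

1.31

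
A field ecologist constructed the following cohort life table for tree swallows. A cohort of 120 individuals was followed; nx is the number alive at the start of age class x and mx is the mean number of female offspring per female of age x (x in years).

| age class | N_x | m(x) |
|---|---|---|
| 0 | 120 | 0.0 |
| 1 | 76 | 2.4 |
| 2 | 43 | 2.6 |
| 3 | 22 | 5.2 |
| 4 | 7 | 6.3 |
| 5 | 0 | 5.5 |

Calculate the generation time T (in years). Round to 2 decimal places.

lx = nx/n0 = nx/120: 1, 0.63333…, 0.35833…, 0.18333…, 0.05833…, 0
lx·mx: 0, 1.52…, 0.931667…, 0.953333…, 0.3675…, 0 → R0 = 3.7725…
x·lx·mx: 0, 1.52…, 1.863333…, 2.86…, 1.47…, 0 → Σ = 7.713333…
T = 7.713333… / 3.7725… = 2.044621… → 2.04

2.04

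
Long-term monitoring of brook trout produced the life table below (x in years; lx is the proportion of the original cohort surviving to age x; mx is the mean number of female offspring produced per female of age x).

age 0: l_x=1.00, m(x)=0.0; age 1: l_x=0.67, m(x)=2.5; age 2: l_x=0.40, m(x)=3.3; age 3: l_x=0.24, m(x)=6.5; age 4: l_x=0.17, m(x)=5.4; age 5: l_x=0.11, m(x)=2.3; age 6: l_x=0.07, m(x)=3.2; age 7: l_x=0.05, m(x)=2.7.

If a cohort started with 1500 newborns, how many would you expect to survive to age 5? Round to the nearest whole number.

Expected survivors = N0 · l_5 = 1500 × 0.11 = 165 → 165

165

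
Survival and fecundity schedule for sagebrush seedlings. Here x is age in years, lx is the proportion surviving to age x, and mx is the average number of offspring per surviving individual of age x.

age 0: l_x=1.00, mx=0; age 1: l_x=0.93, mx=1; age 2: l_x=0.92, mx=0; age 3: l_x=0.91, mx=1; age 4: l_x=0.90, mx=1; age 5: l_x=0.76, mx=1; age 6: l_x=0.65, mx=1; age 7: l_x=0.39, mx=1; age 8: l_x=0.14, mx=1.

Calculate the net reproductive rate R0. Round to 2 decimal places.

lx·mx by age: 0, 0.93, 0, 0.91, 0.9, 0.76, 0.65, 0.39, 0.14
R0 = Σ lx·mx = 4.68 → 4.68

4.68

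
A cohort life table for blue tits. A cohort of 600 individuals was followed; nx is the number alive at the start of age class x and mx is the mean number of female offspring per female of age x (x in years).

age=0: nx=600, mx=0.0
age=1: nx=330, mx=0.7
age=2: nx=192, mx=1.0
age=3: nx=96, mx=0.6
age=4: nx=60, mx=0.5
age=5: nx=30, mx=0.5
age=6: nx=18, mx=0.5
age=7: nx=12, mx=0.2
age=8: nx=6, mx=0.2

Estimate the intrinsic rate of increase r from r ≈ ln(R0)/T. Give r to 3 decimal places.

lx = nx/n0 = nx/600: 1, 0.55, 0.32, 0.16, 0.1, 0.05, 0.03, 0.02, 0.01
R0 = Σ lx·mx = 0 + 0.385 + 0.32 + 0.096 + 0.05 + 0.025 + 0.015 + 0.004 + 0.002 = 0.897
Σ x·lx·mx = 1.772; T = 1.772/0.897 = 1.97547…
r ≈ ln(R0)/T = ln(0.897)/1.97547… = -0.05502… → -0.055

-0.055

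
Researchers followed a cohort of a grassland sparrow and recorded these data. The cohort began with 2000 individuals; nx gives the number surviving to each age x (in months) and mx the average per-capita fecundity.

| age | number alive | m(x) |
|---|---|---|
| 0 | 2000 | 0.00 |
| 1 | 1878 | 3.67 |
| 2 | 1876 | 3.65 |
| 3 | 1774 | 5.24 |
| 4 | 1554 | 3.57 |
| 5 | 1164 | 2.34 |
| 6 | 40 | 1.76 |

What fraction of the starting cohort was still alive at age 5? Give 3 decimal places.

l_5 = n_5/n_0 = 1164/2000 = 0.582 → 0.582

0.582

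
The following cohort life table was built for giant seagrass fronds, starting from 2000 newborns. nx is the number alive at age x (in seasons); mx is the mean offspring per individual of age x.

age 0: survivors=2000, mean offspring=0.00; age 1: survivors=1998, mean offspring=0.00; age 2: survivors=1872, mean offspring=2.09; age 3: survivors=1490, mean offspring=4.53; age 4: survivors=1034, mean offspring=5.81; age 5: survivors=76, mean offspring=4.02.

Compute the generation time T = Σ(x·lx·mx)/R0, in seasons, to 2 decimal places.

lx = nx/n0 = nx/2000: 1, 0.999, 0.936, 0.745, 0.517, 0.038
lx·mx: 0, 0, 1.95624, 3.37485, 3.00377, 0.15276 → R0 = 8.48762
x·lx·mx: 0, 0, 3.91248, 10.12455, 12.01508, 0.7638 → Σ = 26.81591
T = 26.81591 / 8.48762 = 3.159415… → 3.16

3.16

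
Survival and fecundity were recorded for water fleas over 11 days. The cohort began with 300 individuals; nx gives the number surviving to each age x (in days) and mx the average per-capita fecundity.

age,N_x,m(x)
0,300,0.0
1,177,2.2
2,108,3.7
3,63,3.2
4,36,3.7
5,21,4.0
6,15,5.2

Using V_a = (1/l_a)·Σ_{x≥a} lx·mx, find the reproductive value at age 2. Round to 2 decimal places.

lx = nx/n0 = nx/300: 1, 0.59, 0.36, 0.21, 0.12, 0.07, 0.05
lx·mx for x ≥ 2: 1.332, 0.672, 0.444, 0.28, 0.26 → sum = 2.988
V_2 = 2.988 / l_2 = 2.988 / 0.36 = 8.3 → 8.30

8.30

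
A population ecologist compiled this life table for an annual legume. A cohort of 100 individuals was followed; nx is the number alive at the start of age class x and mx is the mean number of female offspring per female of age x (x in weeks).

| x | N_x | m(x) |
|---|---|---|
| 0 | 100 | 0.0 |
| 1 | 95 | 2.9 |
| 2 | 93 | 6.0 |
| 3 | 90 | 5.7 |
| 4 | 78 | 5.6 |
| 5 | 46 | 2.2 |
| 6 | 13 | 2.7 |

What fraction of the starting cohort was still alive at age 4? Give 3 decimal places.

l_4 = n_4/n_0 = 78/100 = 0.78 → 0.780

0.780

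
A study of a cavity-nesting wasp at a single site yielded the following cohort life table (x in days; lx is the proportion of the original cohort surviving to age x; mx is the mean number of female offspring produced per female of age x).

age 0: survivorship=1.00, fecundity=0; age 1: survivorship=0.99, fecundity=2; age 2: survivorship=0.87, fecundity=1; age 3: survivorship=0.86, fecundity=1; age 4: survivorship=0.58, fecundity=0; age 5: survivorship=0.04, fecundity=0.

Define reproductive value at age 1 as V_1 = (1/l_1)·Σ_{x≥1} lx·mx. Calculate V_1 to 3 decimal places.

3.747

lx·mx for x ≥ 1: 1.98, 0.87, 0.86, 0, 0 → sum = 3.71
V_1 = 3.71 / l_1 = 3.71 / 0.99 = 3.747475… → 3.747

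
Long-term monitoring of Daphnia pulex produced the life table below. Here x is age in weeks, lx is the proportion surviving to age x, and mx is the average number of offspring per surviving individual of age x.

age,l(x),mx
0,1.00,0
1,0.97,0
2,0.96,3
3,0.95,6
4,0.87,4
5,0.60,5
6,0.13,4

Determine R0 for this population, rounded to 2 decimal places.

lx·mx by age: 0, 0, 2.88, 5.7, 3.48, 3, 0.52
R0 = Σ lx·mx = 15.58 → 15.58

15.58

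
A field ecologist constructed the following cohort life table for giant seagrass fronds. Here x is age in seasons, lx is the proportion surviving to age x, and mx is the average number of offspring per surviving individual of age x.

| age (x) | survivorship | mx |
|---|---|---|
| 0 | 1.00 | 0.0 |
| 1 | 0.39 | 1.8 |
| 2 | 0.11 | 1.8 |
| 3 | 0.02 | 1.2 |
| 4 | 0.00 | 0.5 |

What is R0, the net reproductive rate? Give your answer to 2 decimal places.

0.92

lx·mx by age: 0, 0.702, 0.198, 0.024, 0
R0 = Σ lx·mx = 0.924 → 0.92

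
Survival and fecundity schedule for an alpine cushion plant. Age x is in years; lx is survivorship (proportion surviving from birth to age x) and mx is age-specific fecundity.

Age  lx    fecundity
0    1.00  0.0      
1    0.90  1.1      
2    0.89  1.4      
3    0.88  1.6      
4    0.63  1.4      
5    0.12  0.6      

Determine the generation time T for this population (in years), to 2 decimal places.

2.52

lx·mx: 0, 0.99, 1.246, 1.408, 0.882, 0.072 → R0 = 4.598
x·lx·mx: 0, 0.99, 2.492, 4.224, 3.528, 0.36 → Σ = 11.594
T = 11.594 / 4.598 = 2.521531… → 2.52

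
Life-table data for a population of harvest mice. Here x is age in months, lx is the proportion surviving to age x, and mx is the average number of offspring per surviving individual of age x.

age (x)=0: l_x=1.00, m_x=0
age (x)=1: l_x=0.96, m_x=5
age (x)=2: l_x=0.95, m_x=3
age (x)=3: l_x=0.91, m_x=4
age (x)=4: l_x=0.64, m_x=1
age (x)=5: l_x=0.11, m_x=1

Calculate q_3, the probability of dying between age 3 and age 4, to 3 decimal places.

q_3 = (l_3 − l_4) / l_3 = (0.91 − 0.64) / 0.91
     = 0.27 / 0.91 = 0.296703… → 0.297

0.297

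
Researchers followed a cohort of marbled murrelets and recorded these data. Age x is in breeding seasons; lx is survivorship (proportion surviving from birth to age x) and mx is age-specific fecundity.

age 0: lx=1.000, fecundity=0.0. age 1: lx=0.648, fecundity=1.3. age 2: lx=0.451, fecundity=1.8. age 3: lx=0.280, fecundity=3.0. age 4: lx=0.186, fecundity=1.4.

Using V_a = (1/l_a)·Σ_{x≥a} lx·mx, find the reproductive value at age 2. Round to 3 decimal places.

lx·mx for x ≥ 2: 0.8118, 0.84, 0.2604 → sum = 1.9122
V_2 = 1.9122 / l_2 = 1.9122 / 0.451 = 4.239911… → 4.240

4.240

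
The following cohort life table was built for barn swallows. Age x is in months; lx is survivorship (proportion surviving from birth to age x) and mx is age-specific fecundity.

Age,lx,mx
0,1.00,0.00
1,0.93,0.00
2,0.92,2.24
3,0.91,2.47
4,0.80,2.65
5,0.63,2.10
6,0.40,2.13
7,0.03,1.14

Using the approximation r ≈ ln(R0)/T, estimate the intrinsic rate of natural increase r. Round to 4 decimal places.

0.5948

R0 = Σ lx·mx = 0 + 0 + 2.0608 + 2.2477 + 2.12 + 1.323 + 0.852 + 0.0342 = 8.6377
Σ x·lx·mx = 31.3111; T = 31.3111/8.6377 = 3.62493…
r ≈ ln(R0)/T = ln(8.6377)/3.62493… = 0.594807… → 0.5948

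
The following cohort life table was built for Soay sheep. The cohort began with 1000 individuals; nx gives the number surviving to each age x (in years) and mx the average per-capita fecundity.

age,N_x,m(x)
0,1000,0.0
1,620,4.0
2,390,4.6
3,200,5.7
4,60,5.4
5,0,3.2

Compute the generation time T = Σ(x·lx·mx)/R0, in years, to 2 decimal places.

lx = nx/n0 = nx/1000: 1, 0.62, 0.39, 0.2, 0.06, 0
lx·mx: 0, 2.48, 1.794, 1.14, 0.324, 0 → R0 = 5.738
x·lx·mx: 0, 2.48, 3.588, 3.42, 1.296, 0 → Σ = 10.784
T = 10.784 / 5.738 = 1.8794… → 1.88

1.88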